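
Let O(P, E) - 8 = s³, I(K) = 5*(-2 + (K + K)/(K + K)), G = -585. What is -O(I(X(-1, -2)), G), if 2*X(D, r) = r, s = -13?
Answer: 2189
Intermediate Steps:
X(D, r) = r/2
I(K) = -5 (I(K) = 5*(-2 + (2*K)/((2*K))) = 5*(-2 + (2*K)*(1/(2*K))) = 5*(-2 + 1) = 5*(-1) = -5)
O(P, E) = -2189 (O(P, E) = 8 + (-13)³ = 8 - 2197 = -2189)
-O(I(X(-1, -2)), G) = -1*(-2189) = 2189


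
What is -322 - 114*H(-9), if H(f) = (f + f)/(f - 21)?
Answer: -1952/5 ≈ -390.40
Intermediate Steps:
H(f) = 2*f/(-21 + f) (H(f) = (2*f)/(-21 + f) = 2*f/(-21 + f))
-322 - 114*H(-9) = -322 - 228*(-9)/(-21 - 9) = -322 - 228*(-9)/(-30) = -322 - 228*(-9)*(-1)/30 = -322 - 114*⅗ = -322 - 342/5 = -1952/5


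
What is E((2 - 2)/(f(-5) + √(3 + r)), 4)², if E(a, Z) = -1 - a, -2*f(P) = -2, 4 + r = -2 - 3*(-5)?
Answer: 1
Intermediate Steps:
r = 9 (r = -4 + (-2 - 3*(-5)) = -4 + (-2 + 15) = -4 + 13 = 9)
f(P) = 1 (f(P) = -½*(-2) = 1)
E((2 - 2)/(f(-5) + √(3 + r)), 4)² = (-1 - (2 - 2)/(1 + √(3 + 9)))² = (-1 - 0/(1 + √12))² = (-1 - 0/(1 + 2*√3))² = (-1 - 1*0)² = (-1 + 0)² = (-1)² = 1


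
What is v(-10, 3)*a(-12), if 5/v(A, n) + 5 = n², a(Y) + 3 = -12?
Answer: -75/4 ≈ -18.750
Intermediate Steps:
a(Y) = -15 (a(Y) = -3 - 12 = -15)
v(A, n) = 5/(-5 + n²)
v(-10, 3)*a(-12) = (5/(-5 + 3²))*(-15) = (5/(-5 + 9))*(-15) = (5/4)*(-15) = -75/4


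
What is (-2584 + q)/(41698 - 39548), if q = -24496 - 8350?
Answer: -3543/215 ≈ -16.479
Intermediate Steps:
q = -32846
(-2584 + q)/(41698 - 39548) = (-2584 - 32846)/(41698 - 39548) = -35430/2150 = -35430*1/2150 = -3543/215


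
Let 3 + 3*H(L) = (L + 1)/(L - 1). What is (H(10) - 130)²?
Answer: 12432676/729 ≈ 17054.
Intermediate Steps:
H(L) = -1 + (1 + L)/(3*(-1 + L)) (H(L) = -1 + ((L + 1)/(L - 1))/3 = -1 + ((1 + L)/(-1 + L))/3 = -1 + (1 + L)/(3*(-1 + L)))
(H(10) - 130)² = (2*(2 - 1*10)/(3*(-1 + 10)) - 130)² = ((⅔)*(2 - 10)/9 - 130)² = ((⅔)*(⅑)*(-8) - 130)² = (-16/27 - 130)² = (-3526/27)² = 12432676/729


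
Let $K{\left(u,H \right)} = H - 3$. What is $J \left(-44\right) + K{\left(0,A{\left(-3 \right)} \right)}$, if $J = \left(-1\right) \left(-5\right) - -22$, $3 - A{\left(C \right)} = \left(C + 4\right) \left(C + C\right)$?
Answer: $-1182$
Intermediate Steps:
$A{\left(C \right)} = 3 - 2 C \left(4 + C\right)$ ($A{\left(C \right)} = 3 - \left(C + 4\right) \left(C + C\right) = 3 - \left(4 + C\right) 2 C = 3 - 2 C \left(4 + C\right)$)
$K{\left(u,H \right)} = -3 + H$ ($K{\left(u,H \right)} = H - 3 = -3 + H$)
$J = 27$ ($J = 5 + 22 = 27$)
$J \left(-44\right) + K{\left(0,A{\left(-3 \right)} \right)} = 27 \left(-44\right) - -6 = -1188 + \left(-3 + \left(3 + 24 - 18\right)\right) = -1188 + \left(-3 + 9\right) = -1188 + 6 = -1182$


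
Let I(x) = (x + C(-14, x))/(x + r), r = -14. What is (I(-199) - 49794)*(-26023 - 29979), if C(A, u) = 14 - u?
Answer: 593964828272/213 ≈ 2.7886e+9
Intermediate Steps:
I(x) = 14/(-14 + x) (I(x) = (x + (14 - x))/(x - 14) = 14/(-14 + x))
(I(-199) - 49794)*(-26023 - 29979) = (14/(-14 - 199) - 49794)*(-26023 - 29979) = (14/(-213) - 49794)*(-56002) = (14*(-1/213) - 49794)*(-56002) = (-14/213 - 49794)*(-56002) = -10606136/213*(-56002) = 593964828272/213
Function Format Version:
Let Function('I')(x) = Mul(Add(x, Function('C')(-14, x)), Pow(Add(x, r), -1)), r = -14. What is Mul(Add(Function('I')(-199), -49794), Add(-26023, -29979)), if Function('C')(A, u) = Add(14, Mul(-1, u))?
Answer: Rational(593964828272, 213) ≈ 2.7886e+9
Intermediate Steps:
Function('I')(x) = Mul(14, Pow(Add(-14, x), -1)) (Function('I')(x) = Mul(Add(x, Add(14, Mul(-1, x))), Pow(Add(x, -14), -1)) = Mul(14, Pow(Add(-14, x), -1)))
Mul(Add(Function('I')(-199), -49794), Add(-26023, -29979)) = Mul(Add(Mul(14, Pow(Add(-14, -199), -1)), -49794), Add(-26023, -29979)) = Mul(Add(Mul(14, Pow(-213, -1)), -49794), -56002) = Mul(Add(Mul(14, Rational(-1, 213)), -49794), -56002) = Mul(Add(Rational(-14, 213), -49794), -56002) = Mul(Rational(-10606136, 213), -56002) = Rational(593964828272, 213)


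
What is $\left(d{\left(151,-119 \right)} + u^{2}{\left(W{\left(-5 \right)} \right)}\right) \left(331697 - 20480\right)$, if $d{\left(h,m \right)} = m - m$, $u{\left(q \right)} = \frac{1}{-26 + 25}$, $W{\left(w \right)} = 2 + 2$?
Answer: $311217$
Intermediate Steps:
$W{\left(w \right)} = 4$
$u{\left(q \right)} = -1$ ($u{\left(q \right)} = \frac{1}{-1} = -1$)
$d{\left(h,m \right)} = 0$
$\left(d{\left(151,-119 \right)} + u^{2}{\left(W{\left(-5 \right)} \right)}\right) \left(331697 - 20480\right) = \left(0 + \left(-1\right)^{2}\right) \left(331697 - 20480\right) = \left(0 + 1\right) 311217 = 1 \cdot 311217 = 311217$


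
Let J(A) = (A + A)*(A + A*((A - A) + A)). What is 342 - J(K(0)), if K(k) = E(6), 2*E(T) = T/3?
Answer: 338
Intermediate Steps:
E(T) = T/6 (E(T) = (T/3)/2 = T/6)
K(k) = 1 (K(k) = (⅙)*6 = 1)
J(A) = 2*A*(A + A²) (J(A) = (2*A)*(A + A*(0 + A)) = (2*A)*(A + A*A) = (2*A)*(A + A²) = 2*A*(A + A²))
342 - J(K(0)) = 342 - 2*1²*(1 + 1) = 342 - 2*2 = 342 - 1*4 = 342 - 4 = 338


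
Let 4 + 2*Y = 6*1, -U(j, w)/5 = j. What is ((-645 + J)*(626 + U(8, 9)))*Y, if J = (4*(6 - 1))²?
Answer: -143570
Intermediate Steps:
U(j, w) = -5*j
J = 400 (J = (4*5)² = 20² = 400)
Y = 1 (Y = -2 + (6*1)/2 = -2 + (½)*6 = -2 + 3 = 1)
((-645 + J)*(626 + U(8, 9)))*Y = ((-645 + 400)*(626 - 5*8))*1 = -245*(626 - 40)*1 = -245*586*1 = -143570*1 = -143570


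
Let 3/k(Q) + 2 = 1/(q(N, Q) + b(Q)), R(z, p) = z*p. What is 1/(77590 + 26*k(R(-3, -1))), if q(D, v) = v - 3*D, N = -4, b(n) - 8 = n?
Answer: 17/1318354 ≈ 1.2895e-5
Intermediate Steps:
b(n) = 8 + n
R(z, p) = p*z
k(Q) = 3/(-2 + 1/(20 + 2*Q)) (k(Q) = 3/(-2 + 1/((Q - 3*(-4)) + (8 + Q))) = 3/(-2 + 1/((Q + 12) + (8 + Q))) = 3/(-2 + 1/((12 + Q) + (8 + Q))) = 3/(-2 + 1/(20 + 2*Q)))
1/(77590 + 26*k(R(-3, -1))) = 1/(77590 + 26*(6*(-10 - (-1)*(-3))/(39 + 4*(-1*(-3))))) = 1/(77590 + 26*(6*(-10 - 1*3)/(39 + 4*3))) = 1/(77590 + 26*(6*(-10 - 3)/(39 + 12))) = 1/(77590 + 26*(6*(-13)/51)) = 1/(77590 + 26*(6*(1/51)*(-13))) = 1/(77590 + 26*(-26/17)) = 1/(77590 - 676/17) = 1/(1318354/17) = 17/1318354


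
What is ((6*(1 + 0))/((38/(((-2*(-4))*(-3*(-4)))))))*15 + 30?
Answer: 4890/19 ≈ 257.37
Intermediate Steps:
((6*(1 + 0))/((38/(((-2*(-4))*(-3*(-4)))))))*15 + 30 = ((6*1)/((38/((8*12)))))*15 + 30 = (6/((38/96)))*15 + 30 = (6/((38*(1/96))))*15 + 30 = (6/(19/48))*15 + 30 = (6*(48/19))*15 + 30 = (288/19)*15 + 30 = 4320/19 + 30 = 4890/19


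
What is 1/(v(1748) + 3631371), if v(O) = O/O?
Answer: 1/3631372 ≈ 2.7538e-7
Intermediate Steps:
v(O) = 1
1/(v(1748) + 3631371) = 1/(1 + 3631371) = 1/3631372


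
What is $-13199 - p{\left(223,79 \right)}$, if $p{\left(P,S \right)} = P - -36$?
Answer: $-13458$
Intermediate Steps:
$p{\left(P,S \right)} = 36 + P$ ($p{\left(P,S \right)} = P + 36 = 36 + P$)
$-13199 - p{\left(223,79 \right)} = -13199 - \left(36 + 223\right) = -13199 - 259 = -13458$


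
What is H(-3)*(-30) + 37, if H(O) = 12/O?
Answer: 157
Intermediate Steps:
H(-3)*(-30) + 37 = (12/(-3))*(-30) + 37 = (12*(-1/3))*(-30) + 37 = -4*(-30) + 37 = 120 + 37 = 157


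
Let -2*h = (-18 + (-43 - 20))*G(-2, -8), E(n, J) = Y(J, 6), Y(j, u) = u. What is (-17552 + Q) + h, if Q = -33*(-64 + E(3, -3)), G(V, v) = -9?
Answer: -32005/2 ≈ -16003.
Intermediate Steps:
E(n, J) = 6
h = -729/2 (h = -(-18 + (-43 - 20))*(-9)/2 = -(-18 - 63)*(-9)/2 = -(-81)*(-9)/2 = -1/2*729 = -729/2 ≈ -364.50)
Q = 1914 (Q = -33*(-64 + 6) = -33*(-58) = 1914)
(-17552 + Q) + h = (-17552 + 1914) - 729/2 = -15638 - 729/2 = -32005/2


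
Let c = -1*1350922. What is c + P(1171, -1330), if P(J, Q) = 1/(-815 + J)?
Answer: -480928231/356 ≈ -1.3509e+6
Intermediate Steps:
c = -1350922
c + P(1171, -1330) = -1350922 + 1/(-815 + 1171) = -1350922 + 1/356 = -480928231/356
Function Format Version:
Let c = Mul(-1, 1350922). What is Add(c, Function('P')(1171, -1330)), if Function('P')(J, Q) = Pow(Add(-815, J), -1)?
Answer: Rational(-480928231, 356) ≈ -1.3509e+6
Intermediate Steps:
c = -1350922
Add(c, Function('P')(1171, -1330)) = Add(-1350922, Pow(Add(-815, 1171), -1)) = Add(-1350922, Pow(356, -1)) = Add(-1350922, Rational(1, 356)) = Rational(-480928231, 356)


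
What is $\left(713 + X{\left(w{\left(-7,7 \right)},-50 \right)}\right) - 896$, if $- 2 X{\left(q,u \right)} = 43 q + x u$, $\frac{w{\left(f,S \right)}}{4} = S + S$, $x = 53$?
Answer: $-62$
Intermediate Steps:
$w{\left(f,S \right)} = 8 S$ ($w{\left(f,S \right)} = 4 \left(S + S\right) = 4 \cdot 2 S = 8 S$)
$X{\left(q,u \right)} = - \frac{53 u}{2} - \frac{43 q}{2}$ ($X{\left(q,u \right)} = - \frac{43 q + 53 u}{2} = - \frac{53 u}{2} - \frac{43 q}{2}$)
$\left(713 + X{\left(w{\left(-7,7 \right)},-50 \right)}\right) - 896 = \left(713 - \left(-1325 + \frac{43 \cdot 8 \cdot 7}{2}\right)\right) - 896 = \left(713 + \left(1325 - 1204\right)\right) - 896 = \left(713 + 121\right) - 896 = 834 - 896 = -62$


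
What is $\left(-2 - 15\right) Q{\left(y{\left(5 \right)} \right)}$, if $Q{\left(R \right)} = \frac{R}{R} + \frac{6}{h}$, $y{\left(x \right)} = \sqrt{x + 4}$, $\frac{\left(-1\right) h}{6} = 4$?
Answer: $- \frac{51}{4} \approx -12.75$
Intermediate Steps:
$h = -24$ ($h = \left(-6\right) 4 = -24$)
$y{\left(x \right)} = \sqrt{4 + x}$
$Q{\left(R \right)} = \frac{3}{4}$ ($Q{\left(R \right)} = \frac{R}{R} + \frac{6}{-24} = 1 + 6 \left(- \frac{1}{24}\right) = 1 - \frac{1}{4} = \frac{3}{4}$)
$\left(-2 - 15\right) Q{\left(y{\left(5 \right)} \right)} = \left(-2 - 15\right) \frac{3}{4} = \left(-17\right) \frac{3}{4} = - \frac{51}{4}$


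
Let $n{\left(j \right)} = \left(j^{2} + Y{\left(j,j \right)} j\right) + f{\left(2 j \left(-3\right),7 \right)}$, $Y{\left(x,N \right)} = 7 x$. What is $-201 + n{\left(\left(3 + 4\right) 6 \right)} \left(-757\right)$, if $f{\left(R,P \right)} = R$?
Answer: $-10492221$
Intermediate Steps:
$n{\left(j \right)} = - 6 j + 8 j^{2}$ ($n{\left(j \right)} = \left(j^{2} + 7 j j\right) + 2 j \left(-3\right) = \left(j^{2} + 7 j^{2}\right) - 6 j = 8 j^{2} - 6 j = - 6 j + 8 j^{2}$)
$-201 + n{\left(\left(3 + 4\right) 6 \right)} \left(-757\right) = -201 + 2 \left(3 + 4\right) 6 \left(-3 + 4 \left(3 + 4\right) 6\right) \left(-757\right) = -201 + 2 \cdot 7 \cdot 6 \left(-3 + 4 \cdot 7 \cdot 6\right) \left(-757\right) = -201 + 2 \cdot 42 \left(-3 + 4 \cdot 42\right) \left(-757\right) = -201 + 2 \cdot 42 \left(-3 + 168\right) \left(-757\right) = -201 + 2 \cdot 42 \cdot 165 \left(-757\right) = -201 + 13860 \left(-757\right) = -201 - 10492020 = -10492221$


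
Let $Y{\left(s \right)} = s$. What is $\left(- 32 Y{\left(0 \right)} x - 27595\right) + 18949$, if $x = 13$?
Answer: $-8646$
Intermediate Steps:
$\left(- 32 Y{\left(0 \right)} x - 27595\right) + 18949 = \left(\left(-32\right) 0 \cdot 13 - 27595\right) + 18949 = \left(0 \cdot 13 - 27595\right) + 18949 = \left(0 - 27595\right) + 18949 = -27595 + 18949 = -8646$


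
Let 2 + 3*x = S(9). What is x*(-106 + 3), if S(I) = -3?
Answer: 515/3 ≈ 171.67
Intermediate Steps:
x = -5/3 (x = -⅔ + (⅓)*(-3) = -⅔ - 1 = -5/3 ≈ -1.6667)
x*(-106 + 3) = -5*(-106 + 3)/3 = -5/3*(-103) = 515/3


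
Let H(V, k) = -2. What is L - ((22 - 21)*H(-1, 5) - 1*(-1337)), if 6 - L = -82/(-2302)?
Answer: -1529720/1151 ≈ -1329.0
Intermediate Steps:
L = 6865/1151 (L = 6 - (-82)/(-2302) = 6 - (-82)*(-1)/2302 = 6 - 1*41/1151 = 6 - 41/1151 = 6865/1151 ≈ 5.9644)
L - ((22 - 21)*H(-1, 5) - 1*(-1337)) = 6865/1151 - ((22 - 21)*(-2) - 1*(-1337)) = 6865/1151 - (1*(-2) + 1337) = 6865/1151 - (-2 + 1337) = 6865/1151 - 1*1335 = 6865/1151 - 1335 = -1529720/1151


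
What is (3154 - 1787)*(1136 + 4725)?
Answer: 8011987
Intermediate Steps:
(3154 - 1787)*(1136 + 4725) = 1367*5861 = 8011987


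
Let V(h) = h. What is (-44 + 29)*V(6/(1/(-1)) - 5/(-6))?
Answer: 155/2 ≈ 77.500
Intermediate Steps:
(-44 + 29)*V(6/(1/(-1)) - 5/(-6)) = (-44 + 29)*(6/(1/(-1)) - 5/(-6)) = -15*(6/(-1) - 5*(-⅙)) = -15*(6*(-1) + ⅚) = -15*(-6 + ⅚) = -15*(-31/6) = 155/2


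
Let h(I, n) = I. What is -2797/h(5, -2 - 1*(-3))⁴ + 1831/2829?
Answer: -6768338/1768125 ≈ -3.8280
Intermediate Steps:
-2797/h(5, -2 - 1*(-3))⁴ + 1831/2829 = -2797/(5⁴) + 1831/2829 = -2797/625 + 1831*(1/2829) = -2797*1/625 + 1831/2829 = -2797/625 + 1831/2829 = -6768338/1768125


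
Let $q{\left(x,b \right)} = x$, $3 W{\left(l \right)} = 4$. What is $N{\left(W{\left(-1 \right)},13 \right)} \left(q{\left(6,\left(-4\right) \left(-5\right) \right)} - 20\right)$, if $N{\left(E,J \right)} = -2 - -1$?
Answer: $14$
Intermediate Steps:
$W{\left(l \right)} = \frac{4}{3}$ ($W{\left(l \right)} = \frac{1}{3} \cdot 4 = \frac{4}{3}$)
$N{\left(E,J \right)} = -1$ ($N{\left(E,J \right)} = -2 + 1 = -1$)
$N{\left(W{\left(-1 \right)},13 \right)} \left(q{\left(6,\left(-4\right) \left(-5\right) \right)} - 20\right) = - (6 - 20) = \left(-1\right) \left(-14\right) = 14$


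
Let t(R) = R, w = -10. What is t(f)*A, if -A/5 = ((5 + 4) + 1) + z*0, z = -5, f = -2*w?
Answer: -1000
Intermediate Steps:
f = 20 (f = -2*(-10) = 20)
A = -50 (A = -5*(((5 + 4) + 1) - 5*0) = -5*((9 + 1) + 0) = -5*(10 + 0) = -5*10 = -50)
t(f)*A = 20*(-50) = -1000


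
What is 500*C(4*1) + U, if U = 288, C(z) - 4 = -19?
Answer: -7212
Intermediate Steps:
C(z) = -15 (C(z) = 4 - 19 = -15)
500*C(4*1) + U = 500*(-15) + 288 = -7500 + 288 = -7212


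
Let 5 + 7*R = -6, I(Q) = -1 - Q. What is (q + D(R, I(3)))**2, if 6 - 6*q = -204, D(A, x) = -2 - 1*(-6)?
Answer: 1521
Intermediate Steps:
R = -11/7 (R = -5/7 + (1/7)*(-6) = -5/7 - 6/7 = -11/7 ≈ -1.5714)
D(A, x) = 4 (D(A, x) = -2 + 6 = 4)
q = 35 (q = 1 - 1/6*(-204) = 1 + 34 = 35)
(q + D(R, I(3)))**2 = (35 + 4)**2 = 39**2 = 1521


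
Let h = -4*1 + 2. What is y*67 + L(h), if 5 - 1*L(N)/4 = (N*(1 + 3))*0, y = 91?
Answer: 6117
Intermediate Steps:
h = -2 (h = -4 + 2 = -2)
L(N) = 20 (L(N) = 20 - 4*N*(1 + 3)*0 = 20 - 4*N*4*0 = 20 - 4*4*N*0 = 20 - 4*0 = 20 + 0 = 20)
y*67 + L(h) = 91*67 + 20 = 6097 + 20 = 6117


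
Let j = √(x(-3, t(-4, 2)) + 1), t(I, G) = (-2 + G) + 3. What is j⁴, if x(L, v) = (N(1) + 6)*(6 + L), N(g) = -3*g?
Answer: 100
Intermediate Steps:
t(I, G) = 1 + G
x(L, v) = 18 + 3*L (x(L, v) = (-3*1 + 6)*(6 + L) = (-3 + 6)*(6 + L) = 3*(6 + L) = 18 + 3*L)
j = √10 (j = √((18 + 3*(-3)) + 1) = √((18 - 9) + 1) = √(9 + 1) = √10 ≈ 3.1623)
j⁴ = (√10)⁴ = 100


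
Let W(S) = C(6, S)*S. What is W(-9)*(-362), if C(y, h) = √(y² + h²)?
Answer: 9774*√13 ≈ 35241.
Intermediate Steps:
C(y, h) = √(h² + y²)
W(S) = S*√(36 + S²) (W(S) = √(S² + 6²)*S = √(S² + 36)*S = √(36 + S²)*S = S*√(36 + S²))
W(-9)*(-362) = -9*√(36 + (-9)²)*(-362) = -9*√(36 + 81)*(-362) = -27*√13*(-362) = 9774*√13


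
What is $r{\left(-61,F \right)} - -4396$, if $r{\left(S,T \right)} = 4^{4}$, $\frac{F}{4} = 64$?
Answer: $4652$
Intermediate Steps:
$F = 256$ ($F = 4 \cdot 64 = 256$)
$r{\left(S,T \right)} = 256$
$r{\left(-61,F \right)} - -4396 = 256 - -4396 = 256 + 4396 = 4652$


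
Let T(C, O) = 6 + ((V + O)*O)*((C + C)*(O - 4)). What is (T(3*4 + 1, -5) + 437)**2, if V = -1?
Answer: 43256929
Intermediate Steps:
T(C, O) = 6 + 2*C*O*(-1 + O)*(-4 + O) (T(C, O) = 6 + ((-1 + O)*O)*((C + C)*(O - 4)) = 6 + (O*(-1 + O))*((2*C)*(-4 + O)) = 6 + (O*(-1 + O))*(2*C*(-4 + O)) = 6 + 2*C*O*(-1 + O)*(-4 + O))
(T(3*4 + 1, -5) + 437)**2 = ((6 - 10*(3*4 + 1)*(-5)**2 + 2*(3*4 + 1)*(-5)**3 + 8*(3*4 + 1)*(-5)) + 437)**2 = ((6 - 10*(12 + 1)*25 + 2*(12 + 1)*(-125) + 8*(12 + 1)*(-5)) + 437)**2 = ((6 - 10*13*25 + 2*13*(-125) + 8*13*(-5)) + 437)**2 = ((6 - 3250 - 3250 - 520) + 437)**2 = (-7014 + 437)**2 = (-6577)**2 = 43256929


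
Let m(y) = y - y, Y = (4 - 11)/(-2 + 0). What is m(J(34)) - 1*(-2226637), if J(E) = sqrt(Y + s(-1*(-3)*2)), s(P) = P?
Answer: 2226637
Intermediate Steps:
Y = 7/2 (Y = -7/(-2) = -7*(-1/2) = 7/2 ≈ 3.5000)
J(E) = sqrt(38)/2 (J(E) = sqrt(7/2 - 1*(-3)*2) = sqrt(7/2 + 3*2) = sqrt(7/2 + 6) = sqrt(19/2) = sqrt(38)/2)
m(y) = 0
m(J(34)) - 1*(-2226637) = 0 - 1*(-2226637) = 0 + 2226637 = 2226637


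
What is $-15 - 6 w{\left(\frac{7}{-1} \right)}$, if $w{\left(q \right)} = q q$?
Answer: $-309$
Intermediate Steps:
$w{\left(q \right)} = q^{2}$
$-15 - 6 w{\left(\frac{7}{-1} \right)} = -15 - 6 \left(\frac{7}{-1}\right)^{2} = -15 - 6 \left(7 \left(-1\right)\right)^{2} = -15 - 6 \left(-7\right)^{2} = -15 - 294 = -309$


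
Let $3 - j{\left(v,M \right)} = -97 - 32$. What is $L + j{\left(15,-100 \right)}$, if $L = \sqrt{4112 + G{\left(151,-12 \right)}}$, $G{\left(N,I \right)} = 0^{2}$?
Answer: $132 + 4 \sqrt{257} \approx 196.13$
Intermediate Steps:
$G{\left(N,I \right)} = 0$
$j{\left(v,M \right)} = 132$ ($j{\left(v,M \right)} = 3 - \left(-97 - 32\right) = 3 - -129 = 3 + 129 = 132$)
$L = 4 \sqrt{257}$ ($L = \sqrt{4112 + 0} = \sqrt{4112} = 4 \sqrt{257} \approx 64.125$)
$L + j{\left(15,-100 \right)} = 4 \sqrt{257} + 132 = 132 + 4 \sqrt{257}$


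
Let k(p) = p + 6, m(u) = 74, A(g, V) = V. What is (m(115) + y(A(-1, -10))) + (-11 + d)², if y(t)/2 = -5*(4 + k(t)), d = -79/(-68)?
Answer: 789737/4624 ≈ 170.79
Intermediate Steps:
k(p) = 6 + p
d = 79/68 (d = -79*(-1/68) = 79/68 ≈ 1.1618)
y(t) = -100 - 10*t (y(t) = 2*(-5*(4 + (6 + t))) = 2*(-5*(10 + t)) = 2*(-50 - 5*t) = -100 - 10*t)
(m(115) + y(A(-1, -10))) + (-11 + d)² = (74 + (-100 - 10*(-10))) + (-11 + 79/68)² = (74 + (-100 + 100)) + (-669/68)² = (74 + 0) + 447561/4624 = 74 + 447561/4624 = 789737/4624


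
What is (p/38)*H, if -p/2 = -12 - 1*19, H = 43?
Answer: 1333/19 ≈ 70.158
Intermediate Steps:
p = 62 (p = -2*(-12 - 1*19) = -2*(-12 - 19) = -2*(-31) = 62)
(p/38)*H = (62/38)*43 = (62*(1/38))*43 = (31/19)*43 = 1333/19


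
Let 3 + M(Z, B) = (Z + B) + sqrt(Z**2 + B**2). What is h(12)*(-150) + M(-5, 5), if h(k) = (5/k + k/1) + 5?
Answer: -5231/2 + 5*sqrt(2) ≈ -2608.4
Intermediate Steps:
h(k) = 5 + k + 5/k (h(k) = (5/k + k*1) + 5 = (5/k + k) + 5 = (k + 5/k) + 5 = 5 + k + 5/k)
M(Z, B) = -3 + B + Z + sqrt(B**2 + Z**2) (M(Z, B) = -3 + ((Z + B) + sqrt(Z**2 + B**2)) = -3 + ((B + Z) + sqrt(B**2 + Z**2)) = -3 + (B + Z + sqrt(B**2 + Z**2)) = -3 + B + Z + sqrt(B**2 + Z**2))
h(12)*(-150) + M(-5, 5) = (5 + 12 + 5/12)*(-150) + (-3 + 5 - 5 + sqrt(5**2 + (-5)**2)) = (5 + 12 + 5*(1/12))*(-150) + (-3 + 5 - 5 + sqrt(25 + 25)) = (5 + 12 + 5/12)*(-150) + (-3 + 5 - 5 + sqrt(50)) = (209/12)*(-150) + (-3 + 5 - 5 + 5*sqrt(2)) = -5225/2 + (-3 + 5*sqrt(2)) = -5231/2 + 5*sqrt(2)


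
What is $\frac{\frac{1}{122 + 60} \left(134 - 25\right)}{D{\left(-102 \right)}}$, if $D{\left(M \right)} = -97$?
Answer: $- \frac{109}{17654} \approx -0.0061742$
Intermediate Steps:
$\frac{\frac{1}{122 + 60} \left(134 - 25\right)}{D{\left(-102 \right)}} = \frac{\frac{1}{122 + 60} \left(134 - 25\right)}{-97} = \frac{1}{182} \cdot 109 \left(- \frac{1}{97}\right) = \frac{109}{182} \left(- \frac{1}{97}\right) = - \frac{109}{17654}$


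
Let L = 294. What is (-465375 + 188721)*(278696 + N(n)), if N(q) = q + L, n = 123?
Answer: -77217727902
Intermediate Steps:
N(q) = 294 + q (N(q) = q + 294 = 294 + q)
(-465375 + 188721)*(278696 + N(n)) = (-465375 + 188721)*(278696 + (294 + 123)) = -276654*(278696 + 417) = -276654*279113 = -77217727902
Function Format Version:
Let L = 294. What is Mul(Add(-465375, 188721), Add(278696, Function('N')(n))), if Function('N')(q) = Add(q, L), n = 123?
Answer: -77217727902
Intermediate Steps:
Function('N')(q) = Add(294, q) (Function('N')(q) = Add(q, 294) = Add(294, q))
Mul(Add(-465375, 188721), Add(278696, Function('N')(n))) = Mul(Add(-465375, 188721), Add(278696, Add(294, 123))) = Mul(-276654, Add(278696, 417)) = Mul(-276654, 279113) = -77217727902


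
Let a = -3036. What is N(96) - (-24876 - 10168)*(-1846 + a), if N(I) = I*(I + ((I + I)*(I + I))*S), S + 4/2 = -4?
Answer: -192309256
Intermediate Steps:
S = -6 (S = -2 - 4 = -6)
N(I) = I*(I - 24*I**2) (N(I) = I*(I + ((I + I)*(I + I))*(-6)) = I*(I + ((2*I)*(2*I))*(-6)) = I*(I + (4*I**2)*(-6)) = I*(I - 24*I**2))
N(96) - (-24876 - 10168)*(-1846 + a) = 96**2*(1 - 24*96) - (-24876 - 10168)*(-1846 - 3036) = 9216*(1 - 2304) - (-35044)*(-4882) = 9216*(-2303) - 1*171084808 = -21224448 - 171084808 = -192309256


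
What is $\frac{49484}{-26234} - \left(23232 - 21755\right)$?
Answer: $- \frac{19398551}{13117} \approx -1478.9$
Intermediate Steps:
$\frac{49484}{-26234} - \left(23232 - 21755\right) = 49484 \left(- \frac{1}{26234}\right) - 1477 = - \frac{24742}{13117} - 1477 = - \frac{19398551}{13117}$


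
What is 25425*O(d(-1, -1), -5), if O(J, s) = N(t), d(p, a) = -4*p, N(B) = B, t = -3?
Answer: -76275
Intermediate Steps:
O(J, s) = -3
25425*O(d(-1, -1), -5) = 25425*(-3) = -76275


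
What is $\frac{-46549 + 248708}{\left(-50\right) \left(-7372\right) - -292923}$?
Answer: $\frac{202159}{661523} \approx 0.3056$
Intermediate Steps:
$\frac{-46549 + 248708}{\left(-50\right) \left(-7372\right) - -292923} = \frac{202159}{368600 + 292923} = \frac{202159}{661523}$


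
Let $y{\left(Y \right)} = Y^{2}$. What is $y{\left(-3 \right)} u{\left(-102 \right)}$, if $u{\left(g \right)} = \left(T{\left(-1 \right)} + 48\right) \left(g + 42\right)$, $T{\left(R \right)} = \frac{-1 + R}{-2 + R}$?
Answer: $-26280$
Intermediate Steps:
$T{\left(R \right)} = \frac{-1 + R}{-2 + R}$
$u{\left(g \right)} = 2044 + \frac{146 g}{3}$ ($u{\left(g \right)} = \left(\frac{-1 - 1}{-2 - 1} + 48\right) \left(g + 42\right) = \left(\frac{1}{-3} \left(-2\right) + 48\right) \left(42 + g\right) = \left(\left(- \frac{1}{3}\right) \left(-2\right) + 48\right) \left(42 + g\right) = \left(\frac{2}{3} + 48\right) \left(42 + g\right) = \frac{146 \left(42 + g\right)}{3} = 2044 + \frac{146 g}{3}$)
$y{\left(-3 \right)} u{\left(-102 \right)} = \left(-3\right)^{2} \left(2044 + \frac{146}{3} \left(-102\right)\right) = 9 \left(2044 - 4964\right) = 9 \left(-2920\right) = -26280$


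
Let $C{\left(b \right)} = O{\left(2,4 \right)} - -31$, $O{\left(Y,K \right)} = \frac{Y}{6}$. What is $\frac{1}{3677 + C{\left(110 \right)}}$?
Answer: $\frac{3}{11125} \approx 0.00026966$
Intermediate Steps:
$O{\left(Y,K \right)} = \frac{Y}{6}$ ($O{\left(Y,K \right)} = Y \frac{1}{6} = \frac{Y}{6}$)
$C{\left(b \right)} = \frac{94}{3}$ ($C{\left(b \right)} = \frac{1}{6} \cdot 2 - -31 = \frac{1}{3} + 31 = \frac{94}{3}$)
$\frac{1}{3677 + C{\left(110 \right)}} = \frac{1}{3677 + \frac{94}{3}} = \frac{1}{\frac{11125}{3}} = \frac{3}{11125}$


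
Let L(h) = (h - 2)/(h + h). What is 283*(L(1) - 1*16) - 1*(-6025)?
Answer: 2711/2 ≈ 1355.5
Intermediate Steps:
L(h) = (-2 + h)/(2*h) (L(h) = (-2 + h)/((2*h)) = (-2 + h)*(1/(2*h)) = (-2 + h)/(2*h))
283*(L(1) - 1*16) - 1*(-6025) = 283*((½)*(-2 + 1)/1 - 1*16) - 1*(-6025) = 283*((½)*1*(-1) - 16) + 6025 = 283*(-½ - 16) + 6025 = 283*(-33/2) + 6025 = -9339/2 + 6025 = 2711/2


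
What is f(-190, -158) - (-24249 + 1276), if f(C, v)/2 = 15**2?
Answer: 23423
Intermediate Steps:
f(C, v) = 450 (f(C, v) = 2*15**2 = 2*225 = 450)
f(-190, -158) - (-24249 + 1276) = 450 - (-24249 + 1276) = 450 - 1*(-22973) = 450 + 22973 = 23423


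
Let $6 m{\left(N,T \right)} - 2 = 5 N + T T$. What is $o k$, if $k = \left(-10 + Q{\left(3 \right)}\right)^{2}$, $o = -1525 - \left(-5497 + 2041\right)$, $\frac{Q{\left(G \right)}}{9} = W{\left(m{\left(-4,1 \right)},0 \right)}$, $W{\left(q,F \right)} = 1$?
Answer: $1931$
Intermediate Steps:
$m{\left(N,T \right)} = \frac{1}{3} + \frac{T^{2}}{6} + \frac{5 N}{6}$ ($m{\left(N,T \right)} = \frac{1}{3} + \frac{5 N + T T}{6} = \frac{1}{3} + \frac{5 N + T^{2}}{6} = \frac{1}{3} + \frac{T^{2} + 5 N}{6} = \frac{1}{3} + \left(\frac{T^{2}}{6} + \frac{5 N}{6}\right) = \frac{1}{3} + \frac{T^{2}}{6} + \frac{5 N}{6}$)
$Q{\left(G \right)} = 9$ ($Q{\left(G \right)} = 9 \cdot 1 = 9$)
$o = 1931$ ($o = -1525 - -3456 = -1525 + 3456 = 1931$)
$k = 1$ ($k = \left(-10 + 9\right)^{2} = \left(-1\right)^{2} = 1$)
$o k = 1931 \cdot 1 = 1931$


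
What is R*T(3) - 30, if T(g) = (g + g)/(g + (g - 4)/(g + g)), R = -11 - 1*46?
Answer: -2562/17 ≈ -150.71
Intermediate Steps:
R = -57 (R = -11 - 46 = -57)
T(g) = 2*g/(g + (-4 + g)/(2*g)) (T(g) = (2*g)/(g + (-4 + g)/((2*g))) = (2*g)/(g + (-4 + g)*(1/(2*g))) = (2*g)/(g + (-4 + g)/(2*g)) = 2*g/(g + (-4 + g)/(2*g)))
R*T(3) - 30 = -228*3²/(-4 + 3 + 2*3²) - 30 = -228*9/(-4 + 3 + 2*9) - 30 = -228*9/(-4 + 3 + 18) - 30 = -228*9/17 - 30 = -57*36/17 - 30 = -2052/17 - 30 = -2562/17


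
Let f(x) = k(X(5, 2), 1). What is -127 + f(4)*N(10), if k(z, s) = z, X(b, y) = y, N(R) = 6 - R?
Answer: -135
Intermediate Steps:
f(x) = 2
-127 + f(4)*N(10) = -127 + 2*(6 - 1*10) = -127 + 2*(6 - 10) = -127 + 2*(-4) = -127 - 8 = -135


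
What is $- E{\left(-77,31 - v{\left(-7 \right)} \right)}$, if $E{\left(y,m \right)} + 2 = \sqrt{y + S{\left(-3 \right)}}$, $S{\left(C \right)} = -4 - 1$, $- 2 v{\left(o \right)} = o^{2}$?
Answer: $2 - i \sqrt{82} \approx 2.0 - 9.0554 i$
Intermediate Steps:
$v{\left(o \right)} = - \frac{o^{2}}{2}$
$S{\left(C \right)} = -5$
$E{\left(y,m \right)} = -2 + \sqrt{-5 + y}$ ($E{\left(y,m \right)} = -2 + \sqrt{y - 5} = -2 + \sqrt{-5 + y}$)
$- E{\left(-77,31 - v{\left(-7 \right)} \right)} = - (-2 + \sqrt{-5 - 77}) = - (-2 + \sqrt{-82}) = - (-2 + i \sqrt{82}) = 2 - i \sqrt{82}$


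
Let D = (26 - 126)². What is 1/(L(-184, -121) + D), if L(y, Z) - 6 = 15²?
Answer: 1/10231 ≈ 9.7742e-5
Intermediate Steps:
L(y, Z) = 231 (L(y, Z) = 6 + 15² = 6 + 225 = 231)
D = 10000 (D = (-100)² = 10000)
1/(L(-184, -121) + D) = 1/(231 + 10000) = 1/10231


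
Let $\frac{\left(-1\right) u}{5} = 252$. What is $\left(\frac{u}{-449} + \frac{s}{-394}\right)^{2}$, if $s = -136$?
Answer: $\frac{77702677504}{7823933209} \approx 9.9314$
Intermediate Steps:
$u = -1260$ ($u = \left(-5\right) 252 = -1260$)
$\left(\frac{u}{-449} + \frac{s}{-394}\right)^{2} = \left(- \frac{1260}{-449} - \frac{136}{-394}\right)^{2} = \left(\left(-1260\right) \left(- \frac{1}{449}\right) - - \frac{68}{197}\right)^{2} = \left(\frac{1260}{449} + \frac{68}{197}\right)^{2} = \left(\frac{278752}{88453}\right)^{2} = \frac{77702677504}{7823933209}$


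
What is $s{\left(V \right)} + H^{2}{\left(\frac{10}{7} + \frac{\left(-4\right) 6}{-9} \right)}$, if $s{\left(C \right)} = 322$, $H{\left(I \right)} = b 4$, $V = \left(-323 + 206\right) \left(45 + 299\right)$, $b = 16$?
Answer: $4418$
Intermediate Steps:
$V = -40248$ ($V = \left(-117\right) 344 = -40248$)
$H{\left(I \right)} = 64$ ($H{\left(I \right)} = 16 \cdot 4 = 64$)
$s{\left(V \right)} + H^{2}{\left(\frac{10}{7} + \frac{\left(-4\right) 6}{-9} \right)} = 322 + 64^{2} = 322 + 4096 = 4418$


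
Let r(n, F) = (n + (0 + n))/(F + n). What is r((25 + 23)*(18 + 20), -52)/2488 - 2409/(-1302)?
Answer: 110681195/59793482 ≈ 1.8511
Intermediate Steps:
r(n, F) = 2*n/(F + n) (r(n, F) = (n + n)/(F + n) = (2*n)/(F + n) = 2*n/(F + n))
r((25 + 23)*(18 + 20), -52)/2488 - 2409/(-1302) = (2*((25 + 23)*(18 + 20))/(-52 + (25 + 23)*(18 + 20)))/2488 - 2409/(-1302) = (2*(48*38)/(-52 + 48*38))*(1/2488) - 2409*(-1/1302) = (2*1824/(-52 + 1824))*(1/2488) + 803/434 = (2*1824/1772)*(1/2488) + 803/434 = (2*1824*(1/1772))*(1/2488) + 803/434 = (912/443)*(1/2488) + 803/434 = 114/137773 + 803/434 = 110681195/59793482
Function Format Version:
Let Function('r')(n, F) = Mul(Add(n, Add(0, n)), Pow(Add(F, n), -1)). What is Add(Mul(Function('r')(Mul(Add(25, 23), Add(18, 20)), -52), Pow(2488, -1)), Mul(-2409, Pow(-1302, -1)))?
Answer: Rational(110681195, 59793482) ≈ 1.8511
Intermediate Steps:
Function('r')(n, F) = Mul(2, n, Pow(Add(F, n), -1)) (Function('r')(n, F) = Mul(Add(n, n), Pow(Add(F, n), -1)) = Mul(Mul(2, n), Pow(Add(F, n), -1)) = Mul(2, n, Pow(Add(F, n), -1)))
Add(Mul(Function('r')(Mul(Add(25, 23), Add(18, 20)), -52), Pow(2488, -1)), Mul(-2409, Pow(-1302, -1))) = Add(Mul(Mul(2, Mul(Add(25, 23), Add(18, 20)), Pow(Add(-52, Mul(Add(25, 23), Add(18, 20))), -1)), Pow(2488, -1)), Mul(-2409, Pow(-1302, -1))) = Add(Mul(Mul(2, Mul(48, 38), Pow(Add(-52, Mul(48, 38)), -1)), Rational(1, 2488)), Mul(-2409, Rational(-1, 1302))) = Add(Mul(Mul(2, 1824, Pow(Add(-52, 1824), -1)), Rational(1, 2488)), Rational(803, 434)) = Add(Mul(Mul(2, 1824, Pow(1772, -1)), Rational(1, 2488)), Rational(803, 434)) = Add(Mul(Mul(2, 1824, Rational(1, 1772)), Rational(1, 2488)), Rational(803, 434)) = Add(Mul(Rational(912, 443), Rational(1, 2488)), Rational(803, 434)) = Add(Rational(114, 137773), Rational(803, 434)) = Rational(110681195, 59793482)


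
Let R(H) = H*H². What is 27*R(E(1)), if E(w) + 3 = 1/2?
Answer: -3375/8 ≈ -421.88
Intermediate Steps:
E(w) = -5/2 (E(w) = -3 + 1/2 = -3 + 1*(½) = -3 + ½ = -5/2)
R(H) = H³
27*R(E(1)) = 27*(-5/2)³ = 27*(-125/8) = -3375/8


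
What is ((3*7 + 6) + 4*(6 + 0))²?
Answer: 2601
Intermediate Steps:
((3*7 + 6) + 4*(6 + 0))² = ((21 + 6) + 4*6)² = (27 + 24)² = 51² = 2601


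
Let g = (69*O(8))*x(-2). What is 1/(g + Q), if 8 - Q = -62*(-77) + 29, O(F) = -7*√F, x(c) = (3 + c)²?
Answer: -685/3017959 + 138*√2/3017959 ≈ -0.00016231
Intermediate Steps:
g = -966*√2 (g = (69*(-14*√2))*(3 - 2)² = (69*(-14*√2))*1² = (69*(-14*√2))*1 = -966*√2*1 = -966*√2 ≈ -1366.1)
Q = -4795 (Q = 8 - (-62*(-77) + 29) = 8 - (4774 + 29) = 8 - 1*4803 = 8 - 4803 = -4795)
1/(g + Q) = 1/(-966*√2 - 4795) = 1/(-4795 - 966*√2)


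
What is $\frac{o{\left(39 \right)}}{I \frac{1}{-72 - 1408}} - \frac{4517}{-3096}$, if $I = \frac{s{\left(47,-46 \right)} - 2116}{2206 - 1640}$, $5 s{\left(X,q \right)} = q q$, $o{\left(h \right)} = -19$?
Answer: $- \frac{15396263107}{1637784} \approx -9400.7$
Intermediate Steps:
$s{\left(X,q \right)} = \frac{q^{2}}{5}$ ($s{\left(X,q \right)} = \frac{q q}{5} = \frac{q^{2}}{5}$)
$I = - \frac{4232}{1415}$ ($I = \frac{\frac{\left(-46\right)^{2}}{5} - 2116}{2206 - 1640} = \frac{\frac{1}{5} \cdot 2116 - 2116}{566} = \left(\frac{2116}{5} - 2116\right) \frac{1}{566} = \left(- \frac{8464}{5}\right) \frac{1}{566} = - \frac{4232}{1415} \approx -2.9908$)
$\frac{o{\left(39 \right)}}{I \frac{1}{-72 - 1408}} - \frac{4517}{-3096} = - \frac{19}{\left(- \frac{4232}{1415}\right) \frac{1}{-72 - 1408}} - \frac{4517}{-3096} = - \frac{19}{\left(- \frac{4232}{1415}\right) \frac{1}{-72 - 1408}} - - \frac{4517}{3096} = - \frac{19}{\left(- \frac{4232}{1415}\right) \frac{1}{-1480}} + \frac{4517}{3096} = - \frac{19}{\left(- \frac{4232}{1415}\right) \left(- \frac{1}{1480}\right)} + \frac{4517}{3096} = - \frac{19}{\frac{529}{261775}} + \frac{4517}{3096} = \left(-19\right) \frac{261775}{529} + \frac{4517}{3096} = - \frac{4973725}{529} + \frac{4517}{3096} = - \frac{15396263107}{1637784}$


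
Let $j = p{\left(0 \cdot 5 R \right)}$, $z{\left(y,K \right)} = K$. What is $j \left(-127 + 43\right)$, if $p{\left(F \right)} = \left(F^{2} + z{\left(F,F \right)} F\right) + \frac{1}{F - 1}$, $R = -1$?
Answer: $84$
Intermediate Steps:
$p{\left(F \right)} = \frac{1}{-1 + F} + 2 F^{2}$ ($p{\left(F \right)} = \left(F^{2} + F F\right) + \frac{1}{F - 1} = \left(F^{2} + F^{2}\right) + \frac{1}{-1 + F} = 2 F^{2} + \frac{1}{-1 + F} = \frac{1}{-1 + F} + 2 F^{2}$)
$j = -1$ ($j = \frac{1 - 2 \left(0 \cdot 5 \left(-1\right)\right)^{2} + 2 \left(0 \cdot 5 \left(-1\right)\right)^{3}}{-1 + 0 \cdot 5 \left(-1\right)} = \frac{1 - 2 \left(0 \left(-1\right)\right)^{2} + 2 \left(0 \left(-1\right)\right)^{3}}{-1 + 0 \left(-1\right)} = \frac{1 - 2 \cdot 0^{2} + 2 \cdot 0^{3}}{-1 + 0} = \frac{1 - 0 + 2 \cdot 0}{-1} = - (1 + 0 + 0) = \left(-1\right) 1 = -1$)
$j \left(-127 + 43\right) = - (-127 + 43) = \left(-1\right) \left(-84\right) = 84$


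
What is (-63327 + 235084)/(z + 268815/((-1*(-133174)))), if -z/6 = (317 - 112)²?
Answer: -22873566718/33579555285 ≈ -0.68118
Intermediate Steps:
z = -252150 (z = -6*(317 - 112)² = -6*205² = -6*42025 = -252150)
(-63327 + 235084)/(z + 268815/((-1*(-133174)))) = (-63327 + 235084)/(-252150 + 268815/((-1*(-133174)))) = 171757/(-252150 + 268815/133174) = 171757/(-33579555285/133174) = 171757*(-133174/33579555285) = -22873566718/33579555285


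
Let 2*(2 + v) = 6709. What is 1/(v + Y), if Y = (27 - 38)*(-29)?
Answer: 2/7343 ≈ 0.00027237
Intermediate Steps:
v = 6705/2 (v = -2 + (½)*6709 = -2 + 6709/2 = 6705/2 ≈ 3352.5)
Y = 319 (Y = -11*(-29) = 319)
1/(v + Y) = 1/(6705/2 + 319) = 1/(7343/2) = 2/7343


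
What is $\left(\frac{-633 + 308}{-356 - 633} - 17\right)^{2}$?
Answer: $\frac{271854144}{978121} \approx 277.94$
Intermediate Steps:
$\left(\frac{-633 + 308}{-356 - 633} - 17\right)^{2} = \left(- \frac{325}{-989} - 17\right)^{2} = \left(\left(-325\right) \left(- \frac{1}{989}\right) - 17\right)^{2} = \left(\frac{325}{989} - 17\right)^{2} = \left(- \frac{16488}{989}\right)^{2} = \frac{271854144}{978121}$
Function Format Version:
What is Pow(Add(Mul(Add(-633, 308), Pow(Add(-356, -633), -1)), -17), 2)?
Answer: Rational(271854144, 978121) ≈ 277.94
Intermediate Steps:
Pow(Add(Mul(Add(-633, 308), Pow(Add(-356, -633), -1)), -17), 2) = Pow(Add(Mul(-325, Pow(-989, -1)), -17), 2) = Pow(Add(Mul(-325, Rational(-1, 989)), -17), 2) = Pow(Add(Rational(325, 989), -17), 2) = Pow(Rational(-16488, 989), 2) = Rational(271854144, 978121)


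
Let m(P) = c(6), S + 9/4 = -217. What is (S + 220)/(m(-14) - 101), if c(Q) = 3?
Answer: -3/392 ≈ -0.0076531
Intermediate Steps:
S = -877/4 (S = -9/4 - 217 = -877/4 ≈ -219.25)
m(P) = 3
(S + 220)/(m(-14) - 101) = (-877/4 + 220)/(3 - 101) = (¾)/(-98) = (¾)*(-1/98) = -3/392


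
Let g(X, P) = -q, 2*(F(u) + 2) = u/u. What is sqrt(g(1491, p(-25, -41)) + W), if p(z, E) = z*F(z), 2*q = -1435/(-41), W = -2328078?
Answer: I*sqrt(9312382)/2 ≈ 1525.8*I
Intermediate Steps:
F(u) = -3/2 (F(u) = -2 + (u/u)/2 = -2 + (1/2)*1 = -2 + 1/2 = -3/2)
q = 35/2 (q = (-1435/(-41))/2 = (-1435*(-1/41))/2 = (1/2)*35 = 35/2 ≈ 17.500)
p(z, E) = -3*z/2 (p(z, E) = z*(-3/2) = -3*z/2)
g(X, P) = -35/2 (g(X, P) = -1*35/2 = -35/2)
sqrt(g(1491, p(-25, -41)) + W) = sqrt(-35/2 - 2328078) = sqrt(-4656191/2) = I*sqrt(9312382)/2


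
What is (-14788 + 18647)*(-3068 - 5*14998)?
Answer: -301225822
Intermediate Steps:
(-14788 + 18647)*(-3068 - 5*14998) = 3859*(-3068 - 74990) = 3859*(-78058) = -301225822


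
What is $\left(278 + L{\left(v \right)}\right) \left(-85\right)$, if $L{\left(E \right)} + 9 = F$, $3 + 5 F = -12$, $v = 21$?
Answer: $-22610$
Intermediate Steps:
$F = -3$ ($F = - \frac{3}{5} + \frac{1}{5} \left(-12\right) = - \frac{3}{5} - \frac{12}{5} = -3$)
$L{\left(E \right)} = -12$ ($L{\left(E \right)} = -9 - 3 = -12$)
$\left(278 + L{\left(v \right)}\right) \left(-85\right) = \left(278 - 12\right) \left(-85\right) = 266 \left(-85\right) = -22610$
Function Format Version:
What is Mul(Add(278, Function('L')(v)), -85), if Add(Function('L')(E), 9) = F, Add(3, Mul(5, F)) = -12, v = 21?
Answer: -22610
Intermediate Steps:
F = -3 (F = Add(Rational(-3, 5), Mul(Rational(1, 5), -12)) = Add(Rational(-3, 5), Rational(-12, 5)) = -3)
Function('L')(E) = -12 (Function('L')(E) = Add(-9, -3) = -12)
Mul(Add(278, Function('L')(v)), -85) = Mul(Add(278, -12), -85) = Mul(266, -85) = -22610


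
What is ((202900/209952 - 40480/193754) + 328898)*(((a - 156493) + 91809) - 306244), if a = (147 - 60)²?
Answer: -55244134704432865357/462261816 ≈ -1.1951e+11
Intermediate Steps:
a = 7569 (a = 87² = 7569)
((202900/209952 - 40480/193754) + 328898)*(((a - 156493) + 91809) - 306244) = ((202900/209952 - 40480/193754) + 328898)*(((7569 - 156493) + 91809) - 306244) = ((202900*(1/209952) - 40480*1/193754) + 328898)*((-148924 + 91809) - 306244) = ((50725/52488 - 1840/8807) + 328898)*(-57115 - 306244) = (350157155/462261816 + 328898)*(-363359) = (152037336915923/462261816)*(-363359) = -55244134704432865357/462261816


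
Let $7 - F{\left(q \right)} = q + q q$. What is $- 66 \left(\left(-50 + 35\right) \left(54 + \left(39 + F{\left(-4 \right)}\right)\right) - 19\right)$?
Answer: $88374$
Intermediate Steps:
$F{\left(q \right)} = 7 - q - q^{2}$ ($F{\left(q \right)} = 7 - \left(q + q q\right) = 7 - \left(q + q^{2}\right) = 7 - q - q^{2}$)
$- 66 \left(\left(-50 + 35\right) \left(54 + \left(39 + F{\left(-4 \right)}\right)\right) - 19\right) = - 66 \left(\left(-50 + 35\right) \left(54 + \left(39 - 5\right)\right) - 19\right) = - 66 \left(- 15 \left(54 + \left(39 + \left(7 + 4 - 16\right)\right)\right) - 19\right) = - 66 \left(- 15 \left(54 + \left(39 - 5\right)\right) - 19\right) = - 66 \left(- 15 \left(54 + 34\right) - 19\right) = - 66 \left(\left(-15\right) 88 - 19\right) = - 66 \left(-1320 - 19\right) = \left(-66\right) \left(-1339\right) = 88374$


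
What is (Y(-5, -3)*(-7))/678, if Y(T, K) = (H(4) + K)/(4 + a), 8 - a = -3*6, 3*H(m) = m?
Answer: 7/12204 ≈ 0.00057358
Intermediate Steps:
H(m) = m/3
a = 26 (a = 8 - (-3)*6 = 8 - 1*(-18) = 8 + 18 = 26)
Y(T, K) = 2/45 + K/30 (Y(T, K) = ((⅓)*4 + K)/(4 + 26) = (4/3 + K)/30 = (4/3 + K)*(1/30) = 2/45 + K/30)
(Y(-5, -3)*(-7))/678 = ((2/45 + (1/30)*(-3))*(-7))/678 = ((2/45 - ⅒)*(-7))*(1/678) = -1/18*(-7)*(1/678) = (7/18)*(1/678) = 7/12204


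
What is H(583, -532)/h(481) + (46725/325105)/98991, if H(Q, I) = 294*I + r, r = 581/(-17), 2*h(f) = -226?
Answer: 335646367229432/242441266881 ≈ 1384.4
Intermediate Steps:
h(f) = -113 (h(f) = (½)*(-226) = -113)
r = -581/17 (r = 581*(-1/17) = -581/17 ≈ -34.176)
H(Q, I) = -581/17 + 294*I (H(Q, I) = 294*I - 581/17 = -581/17 + 294*I)
H(583, -532)/h(481) + (46725/325105)/98991 = (-581/17 + 294*(-532))/(-113) + (46725/325105)/98991 = (-581/17 - 156408)*(-1/113) + (46725*(1/325105))*(1/98991) = -2659517/17*(-1/113) + (9345/65021)*(1/98991) = 2659517/1921 + 3115/2145497937 = 335646367229432/242441266881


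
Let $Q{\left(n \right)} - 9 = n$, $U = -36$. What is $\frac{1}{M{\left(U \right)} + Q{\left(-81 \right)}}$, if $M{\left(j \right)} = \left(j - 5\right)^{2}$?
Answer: $\frac{1}{1609} \approx 0.0006215$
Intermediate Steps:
$Q{\left(n \right)} = 9 + n$
$M{\left(j \right)} = \left(-5 + j\right)^{2}$
$\frac{1}{M{\left(U \right)} + Q{\left(-81 \right)}} = \frac{1}{\left(-5 - 36\right)^{2} + \left(9 - 81\right)} = \frac{1}{\left(-41\right)^{2} - 72} = \frac{1}{1681 - 72} = \frac{1}{1609}$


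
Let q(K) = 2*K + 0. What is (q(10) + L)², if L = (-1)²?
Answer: 441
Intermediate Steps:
L = 1
q(K) = 2*K
(q(10) + L)² = (2*10 + 1)² = (20 + 1)² = 21² = 441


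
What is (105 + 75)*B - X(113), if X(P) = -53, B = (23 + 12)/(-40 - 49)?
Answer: -1583/89 ≈ -17.787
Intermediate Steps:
B = -35/89 (B = 35/(-89) = 35*(-1/89) = -35/89 ≈ -0.39326)
(105 + 75)*B - X(113) = (105 + 75)*(-35/89) - 1*(-53) = 180*(-35/89) + 53 = -6300/89 + 53 = -1583/89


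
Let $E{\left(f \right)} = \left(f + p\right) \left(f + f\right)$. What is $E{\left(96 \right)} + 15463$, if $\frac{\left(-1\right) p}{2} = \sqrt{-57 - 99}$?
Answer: $33895 - 768 i \sqrt{39} \approx 33895.0 - 4796.2 i$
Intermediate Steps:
$p = - 4 i \sqrt{39}$ ($p = - 2 \sqrt{-57 - 99} = - 2 \sqrt{-156} = - 2 \cdot 2 i \sqrt{39} = - 4 i \sqrt{39} \approx - 24.98 i$)
$E{\left(f \right)} = 2 f \left(f - 4 i \sqrt{39}\right)$ ($E{\left(f \right)} = \left(f - 4 i \sqrt{39}\right) \left(f + f\right) = \left(f - 4 i \sqrt{39}\right) 2 f = 2 f \left(f - 4 i \sqrt{39}\right)$)
$E{\left(96 \right)} + 15463 = 2 \cdot 96 \left(96 - 4 i \sqrt{39}\right) + 15463 = \left(18432 - 768 i \sqrt{39}\right) + 15463 = 33895 - 768 i \sqrt{39}$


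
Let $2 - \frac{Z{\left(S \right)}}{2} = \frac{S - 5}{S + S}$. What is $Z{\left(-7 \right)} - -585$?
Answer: $\frac{4111}{7} \approx 587.29$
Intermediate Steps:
$Z{\left(S \right)} = 4 - \frac{-5 + S}{S}$ ($Z{\left(S \right)} = 4 - 2 \frac{S - 5}{S + S} = 4 - 2 \frac{-5 + S}{2 S} = 4 - \frac{-5 + S}{S}$)
$Z{\left(-7 \right)} - -585 = \left(3 + \frac{5}{-7}\right) - -585 = \left(3 + 5 \left(- \frac{1}{7}\right)\right) + 585 = \left(3 - \frac{5}{7}\right) + 585 = \frac{16}{7} + 585 = \frac{4111}{7}$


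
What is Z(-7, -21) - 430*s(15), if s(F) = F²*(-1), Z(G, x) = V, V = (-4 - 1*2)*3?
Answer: 96732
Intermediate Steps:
V = -18 (V = (-4 - 2)*3 = -6*3 = -18)
Z(G, x) = -18
s(F) = -F²
Z(-7, -21) - 430*s(15) = -18 - (-430)*15² = -18 - (-430)*225 = -18 - 430*(-225) = -18 + 96750 = 96732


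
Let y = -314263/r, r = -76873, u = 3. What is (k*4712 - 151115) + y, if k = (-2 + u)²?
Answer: -11254123556/76873 ≈ -1.4640e+5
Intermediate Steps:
k = 1 (k = (-2 + 3)² = 1² = 1)
y = 314263/76873 (y = -314263/(-76873) = -314263*(-1/76873) = 314263/76873 ≈ 4.0881)
(k*4712 - 151115) + y = (1*4712 - 151115) + 314263/76873 = (4712 - 151115) + 314263/76873 = -146403 + 314263/76873 = -11254123556/76873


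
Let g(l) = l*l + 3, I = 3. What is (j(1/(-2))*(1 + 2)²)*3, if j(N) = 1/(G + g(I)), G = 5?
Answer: 27/17 ≈ 1.5882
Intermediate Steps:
g(l) = 3 + l² (g(l) = l² + 3 = 3 + l²)
j(N) = 1/17 (j(N) = 1/(5 + (3 + 3²)) = 1/(5 + (3 + 9)) = 1/(5 + 12) = 1/17)
(j(1/(-2))*(1 + 2)²)*3 = ((1 + 2)²/17)*3 = ((1/17)*3²)*3 = ((1/17)*9)*3 = (9/17)*3 = 27/17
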